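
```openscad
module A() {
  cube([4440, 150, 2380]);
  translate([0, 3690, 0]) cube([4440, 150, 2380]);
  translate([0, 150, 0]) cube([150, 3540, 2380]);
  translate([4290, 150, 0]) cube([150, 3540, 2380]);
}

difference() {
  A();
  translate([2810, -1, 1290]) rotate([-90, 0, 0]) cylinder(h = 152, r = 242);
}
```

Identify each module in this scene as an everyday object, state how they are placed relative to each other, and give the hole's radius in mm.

A is a house frame. The house frame has a circular hole through its front wall. The hole's radius is 242 mm.

The subtracted cylinder has r = 242 mm.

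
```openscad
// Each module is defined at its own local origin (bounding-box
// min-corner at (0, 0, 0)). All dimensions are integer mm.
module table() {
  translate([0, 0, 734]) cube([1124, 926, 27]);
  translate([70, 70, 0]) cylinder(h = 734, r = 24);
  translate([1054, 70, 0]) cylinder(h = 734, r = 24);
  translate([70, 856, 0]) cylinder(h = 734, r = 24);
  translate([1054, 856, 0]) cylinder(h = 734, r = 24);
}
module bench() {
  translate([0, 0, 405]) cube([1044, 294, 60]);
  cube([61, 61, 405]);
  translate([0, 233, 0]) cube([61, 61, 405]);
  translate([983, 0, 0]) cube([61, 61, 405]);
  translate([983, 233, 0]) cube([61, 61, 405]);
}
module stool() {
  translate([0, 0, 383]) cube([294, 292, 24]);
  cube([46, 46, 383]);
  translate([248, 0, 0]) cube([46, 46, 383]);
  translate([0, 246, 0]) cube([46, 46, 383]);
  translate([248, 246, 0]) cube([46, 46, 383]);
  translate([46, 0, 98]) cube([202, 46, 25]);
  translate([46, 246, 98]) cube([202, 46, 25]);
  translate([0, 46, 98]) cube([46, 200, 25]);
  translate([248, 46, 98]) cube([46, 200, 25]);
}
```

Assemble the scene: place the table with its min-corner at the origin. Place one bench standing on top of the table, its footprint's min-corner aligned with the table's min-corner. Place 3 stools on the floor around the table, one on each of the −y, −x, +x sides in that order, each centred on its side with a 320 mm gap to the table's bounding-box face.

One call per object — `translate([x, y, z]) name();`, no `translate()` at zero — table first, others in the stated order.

table();
translate([0, 0, 761]) bench();
translate([415, -612, 0]) stool();
translate([-614, 317, 0]) stool();
translate([1444, 317, 0]) stool();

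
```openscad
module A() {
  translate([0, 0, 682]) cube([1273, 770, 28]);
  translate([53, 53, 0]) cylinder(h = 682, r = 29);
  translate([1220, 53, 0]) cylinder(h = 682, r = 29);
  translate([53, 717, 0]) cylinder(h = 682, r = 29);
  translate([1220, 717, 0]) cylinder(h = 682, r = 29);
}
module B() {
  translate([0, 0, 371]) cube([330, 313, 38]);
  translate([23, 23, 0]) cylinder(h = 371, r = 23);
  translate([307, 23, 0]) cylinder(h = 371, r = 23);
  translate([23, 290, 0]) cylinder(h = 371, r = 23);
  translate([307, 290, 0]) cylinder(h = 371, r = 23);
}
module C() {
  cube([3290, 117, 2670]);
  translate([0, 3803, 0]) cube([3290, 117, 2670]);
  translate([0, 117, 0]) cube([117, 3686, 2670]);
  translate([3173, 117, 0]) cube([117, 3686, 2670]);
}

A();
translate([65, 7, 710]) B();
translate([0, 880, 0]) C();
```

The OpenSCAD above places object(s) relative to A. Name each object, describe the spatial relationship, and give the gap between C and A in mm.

The house frame's nearest face is 110 mm from the table's +y face.

A is a table. B is a stool. C is a house frame. The stool is on top of the table. The house frame is on the floor beside the table on its +y side. The gap between the house frame and the table is 110 mm.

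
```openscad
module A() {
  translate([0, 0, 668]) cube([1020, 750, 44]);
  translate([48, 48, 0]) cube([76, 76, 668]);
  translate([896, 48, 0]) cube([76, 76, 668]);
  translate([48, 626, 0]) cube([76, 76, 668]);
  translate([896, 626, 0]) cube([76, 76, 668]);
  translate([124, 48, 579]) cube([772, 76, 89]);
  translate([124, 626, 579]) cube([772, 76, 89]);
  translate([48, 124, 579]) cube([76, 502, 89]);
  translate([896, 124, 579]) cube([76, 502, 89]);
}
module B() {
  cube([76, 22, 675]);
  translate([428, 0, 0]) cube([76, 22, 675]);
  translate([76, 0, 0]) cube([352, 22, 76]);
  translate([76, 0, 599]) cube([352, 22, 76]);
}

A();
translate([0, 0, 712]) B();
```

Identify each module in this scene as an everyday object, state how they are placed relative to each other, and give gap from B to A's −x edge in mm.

A is a table. B is a picture frame. The picture frame is on top of the table. The gap from the picture frame to the table's −x edge is 0 mm.

The picture frame's min-x is at 0; the table's min-x is 0; gap = 0 mm.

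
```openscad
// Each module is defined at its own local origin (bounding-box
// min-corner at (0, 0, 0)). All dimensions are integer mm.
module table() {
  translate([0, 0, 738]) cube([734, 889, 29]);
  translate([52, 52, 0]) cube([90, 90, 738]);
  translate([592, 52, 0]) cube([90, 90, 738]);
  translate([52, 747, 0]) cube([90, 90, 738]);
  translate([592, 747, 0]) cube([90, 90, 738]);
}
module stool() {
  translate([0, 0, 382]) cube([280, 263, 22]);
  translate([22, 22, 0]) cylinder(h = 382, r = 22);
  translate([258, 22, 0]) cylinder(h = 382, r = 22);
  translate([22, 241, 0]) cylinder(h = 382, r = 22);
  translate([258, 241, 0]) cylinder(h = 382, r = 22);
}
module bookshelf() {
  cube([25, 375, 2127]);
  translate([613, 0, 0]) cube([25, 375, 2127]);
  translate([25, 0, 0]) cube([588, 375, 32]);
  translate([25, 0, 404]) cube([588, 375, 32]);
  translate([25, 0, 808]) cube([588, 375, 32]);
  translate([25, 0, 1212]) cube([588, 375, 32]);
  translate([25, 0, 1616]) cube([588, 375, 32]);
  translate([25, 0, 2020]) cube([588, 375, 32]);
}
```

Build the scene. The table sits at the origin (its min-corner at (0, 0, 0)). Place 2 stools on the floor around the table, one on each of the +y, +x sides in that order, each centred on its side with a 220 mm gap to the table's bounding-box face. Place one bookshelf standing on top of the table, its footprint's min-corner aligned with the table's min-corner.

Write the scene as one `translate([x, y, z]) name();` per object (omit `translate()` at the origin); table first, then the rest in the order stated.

table();
translate([227, 1109, 0]) stool();
translate([954, 313, 0]) stool();
translate([0, 0, 767]) bookshelf();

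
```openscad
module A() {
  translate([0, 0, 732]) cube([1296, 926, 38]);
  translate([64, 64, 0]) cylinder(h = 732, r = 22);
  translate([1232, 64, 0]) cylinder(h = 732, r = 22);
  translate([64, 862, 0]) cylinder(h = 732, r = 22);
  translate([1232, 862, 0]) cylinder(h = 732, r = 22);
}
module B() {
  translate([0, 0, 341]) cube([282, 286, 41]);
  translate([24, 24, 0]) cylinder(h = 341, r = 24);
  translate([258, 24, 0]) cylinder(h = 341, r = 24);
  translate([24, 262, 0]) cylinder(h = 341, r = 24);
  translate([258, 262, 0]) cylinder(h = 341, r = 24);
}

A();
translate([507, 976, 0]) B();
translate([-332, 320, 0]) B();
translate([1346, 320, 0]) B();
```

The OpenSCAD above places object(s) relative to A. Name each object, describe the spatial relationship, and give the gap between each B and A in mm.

Each stool's nearest face is 50 mm from the table's bounding box.

A is a table. B is a stool. Three stools sit around the table at the +y, −x, +x sides. The gap between each stool and the table is 50 mm.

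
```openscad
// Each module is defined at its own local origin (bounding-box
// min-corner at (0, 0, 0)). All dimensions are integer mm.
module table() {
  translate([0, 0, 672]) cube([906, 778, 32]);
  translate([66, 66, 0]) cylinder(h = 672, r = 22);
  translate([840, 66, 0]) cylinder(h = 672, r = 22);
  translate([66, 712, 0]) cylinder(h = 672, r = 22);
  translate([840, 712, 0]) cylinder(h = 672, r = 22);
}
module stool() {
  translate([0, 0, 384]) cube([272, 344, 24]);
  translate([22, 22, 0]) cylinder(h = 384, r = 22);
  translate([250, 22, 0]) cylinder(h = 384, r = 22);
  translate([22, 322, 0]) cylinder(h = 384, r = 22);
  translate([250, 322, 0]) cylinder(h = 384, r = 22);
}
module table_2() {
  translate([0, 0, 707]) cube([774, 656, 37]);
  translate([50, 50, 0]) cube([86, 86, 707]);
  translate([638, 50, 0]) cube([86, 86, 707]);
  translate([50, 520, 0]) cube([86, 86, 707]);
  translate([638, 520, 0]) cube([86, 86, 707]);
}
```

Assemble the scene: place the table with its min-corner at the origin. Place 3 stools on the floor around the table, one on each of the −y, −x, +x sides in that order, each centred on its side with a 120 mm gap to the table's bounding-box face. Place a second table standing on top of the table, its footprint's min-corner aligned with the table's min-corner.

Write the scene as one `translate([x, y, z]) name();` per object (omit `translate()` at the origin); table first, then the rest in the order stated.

table();
translate([317, -464, 0]) stool();
translate([-392, 217, 0]) stool();
translate([1026, 217, 0]) stool();
translate([0, 0, 704]) table_2();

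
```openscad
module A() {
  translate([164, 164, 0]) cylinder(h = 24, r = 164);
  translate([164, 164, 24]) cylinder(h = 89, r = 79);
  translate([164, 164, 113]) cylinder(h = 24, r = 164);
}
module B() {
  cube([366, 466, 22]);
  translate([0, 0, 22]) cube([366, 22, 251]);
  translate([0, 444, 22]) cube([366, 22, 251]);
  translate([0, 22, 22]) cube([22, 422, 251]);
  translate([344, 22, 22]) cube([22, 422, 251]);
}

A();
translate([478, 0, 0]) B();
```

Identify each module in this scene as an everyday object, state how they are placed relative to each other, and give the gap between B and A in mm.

The open box's nearest face is 150 mm from the spool's +x face.

A is a spool. B is an open box. The open box is on the floor beside the spool on its +x side. The gap between the open box and the spool is 150 mm.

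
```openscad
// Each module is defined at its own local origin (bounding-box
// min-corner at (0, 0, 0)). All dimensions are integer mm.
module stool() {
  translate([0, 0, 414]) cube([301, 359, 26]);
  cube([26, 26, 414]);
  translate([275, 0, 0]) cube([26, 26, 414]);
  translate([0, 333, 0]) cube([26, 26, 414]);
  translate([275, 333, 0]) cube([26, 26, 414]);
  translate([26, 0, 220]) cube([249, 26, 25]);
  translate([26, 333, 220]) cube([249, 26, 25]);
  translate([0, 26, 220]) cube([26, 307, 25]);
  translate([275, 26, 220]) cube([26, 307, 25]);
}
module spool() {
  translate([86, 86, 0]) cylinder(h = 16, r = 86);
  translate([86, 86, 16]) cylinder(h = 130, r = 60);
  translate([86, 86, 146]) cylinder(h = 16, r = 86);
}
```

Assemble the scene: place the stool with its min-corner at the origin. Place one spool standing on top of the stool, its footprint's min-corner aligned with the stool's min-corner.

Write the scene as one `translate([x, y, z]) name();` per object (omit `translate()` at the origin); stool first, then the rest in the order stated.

stool();
translate([0, 0, 440]) spool();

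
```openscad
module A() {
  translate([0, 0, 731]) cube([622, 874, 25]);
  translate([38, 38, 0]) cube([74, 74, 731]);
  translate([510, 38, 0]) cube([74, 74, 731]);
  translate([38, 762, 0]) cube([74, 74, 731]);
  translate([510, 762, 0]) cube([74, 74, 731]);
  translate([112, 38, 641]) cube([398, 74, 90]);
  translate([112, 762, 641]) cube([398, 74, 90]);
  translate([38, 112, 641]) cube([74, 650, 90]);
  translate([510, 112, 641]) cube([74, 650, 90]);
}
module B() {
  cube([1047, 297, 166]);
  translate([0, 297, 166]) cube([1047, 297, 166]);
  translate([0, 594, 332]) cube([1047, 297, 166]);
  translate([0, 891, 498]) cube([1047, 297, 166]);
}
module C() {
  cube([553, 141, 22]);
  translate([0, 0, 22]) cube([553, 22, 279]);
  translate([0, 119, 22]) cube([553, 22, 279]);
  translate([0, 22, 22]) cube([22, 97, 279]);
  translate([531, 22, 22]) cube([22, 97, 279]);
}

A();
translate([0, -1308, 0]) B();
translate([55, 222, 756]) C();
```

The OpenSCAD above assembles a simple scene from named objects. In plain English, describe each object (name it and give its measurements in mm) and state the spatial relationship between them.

A is a table with a 622×874 mm rectangular top, 25 mm thick, top surface at z = 756 mm, supported by four 74×74 mm square legs, each inset 38 mm from the nearest pair of top edges, running from the floor. Four apron rails, 74 mm thick and 90 mm tall, run between adjacent legs with their top edges flush with the underside of the top and their outer faces flush with the legs' outer faces.

B is a straight staircase of 4 solid steps. Each step is 1047 mm wide (x), 297 mm deep (y, the going) and 166 mm tall (the rise). The first step rests on the floor; each subsequent step sits one going further in +y and one rise higher in +z, directly behind and above the previous step with no overlap.

C is an open-topped rectangular box: outside dimensions 553×141×301 mm, with a uniform wall and base thickness of 22 mm. The base is a full 553×141 slab on the floor; four walls sit on top of the base. The front and back walls (the −y and +y sides) span the full width; the two side walls fit between them.

The staircase is on the floor beside the table on its −y side. The open box is on top of the table.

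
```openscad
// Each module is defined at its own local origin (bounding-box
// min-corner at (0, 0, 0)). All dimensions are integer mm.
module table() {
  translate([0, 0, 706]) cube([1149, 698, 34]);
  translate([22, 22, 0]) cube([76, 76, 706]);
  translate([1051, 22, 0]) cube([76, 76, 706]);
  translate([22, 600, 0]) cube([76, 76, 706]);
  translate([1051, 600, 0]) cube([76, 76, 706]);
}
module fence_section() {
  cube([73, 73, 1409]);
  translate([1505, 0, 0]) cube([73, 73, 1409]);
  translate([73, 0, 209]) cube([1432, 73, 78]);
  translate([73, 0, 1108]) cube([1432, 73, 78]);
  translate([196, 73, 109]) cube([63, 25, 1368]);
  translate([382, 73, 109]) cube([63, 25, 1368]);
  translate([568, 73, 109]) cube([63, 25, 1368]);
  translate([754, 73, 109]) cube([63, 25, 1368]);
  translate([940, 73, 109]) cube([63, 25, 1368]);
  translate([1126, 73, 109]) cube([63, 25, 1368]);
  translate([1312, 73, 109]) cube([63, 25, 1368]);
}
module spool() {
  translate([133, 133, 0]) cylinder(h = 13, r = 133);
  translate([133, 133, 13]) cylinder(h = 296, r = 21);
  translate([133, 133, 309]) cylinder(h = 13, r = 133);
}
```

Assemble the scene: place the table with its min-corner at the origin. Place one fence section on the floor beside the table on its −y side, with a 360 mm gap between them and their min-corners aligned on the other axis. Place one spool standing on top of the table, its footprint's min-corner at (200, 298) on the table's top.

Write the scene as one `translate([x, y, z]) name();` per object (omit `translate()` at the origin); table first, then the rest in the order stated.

table();
translate([0, -458, 0]) fence_section();
translate([200, 298, 740]) spool();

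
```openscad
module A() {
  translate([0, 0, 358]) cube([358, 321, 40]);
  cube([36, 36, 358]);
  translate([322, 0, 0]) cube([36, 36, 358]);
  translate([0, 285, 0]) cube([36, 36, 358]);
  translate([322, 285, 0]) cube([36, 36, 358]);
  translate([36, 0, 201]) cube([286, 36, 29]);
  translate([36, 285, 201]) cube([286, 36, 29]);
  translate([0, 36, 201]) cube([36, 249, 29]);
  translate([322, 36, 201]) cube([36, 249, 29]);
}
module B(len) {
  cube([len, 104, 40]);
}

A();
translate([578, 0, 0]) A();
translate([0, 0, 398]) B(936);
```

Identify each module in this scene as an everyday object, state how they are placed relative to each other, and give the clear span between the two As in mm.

A is a stool. B is a beam. A beam spans the tops of two stools. The clear span between the two stools is 220 mm.

Second stool starts at x = 578; first ends at x = 358; clear span = 578 − 358 = 220 mm.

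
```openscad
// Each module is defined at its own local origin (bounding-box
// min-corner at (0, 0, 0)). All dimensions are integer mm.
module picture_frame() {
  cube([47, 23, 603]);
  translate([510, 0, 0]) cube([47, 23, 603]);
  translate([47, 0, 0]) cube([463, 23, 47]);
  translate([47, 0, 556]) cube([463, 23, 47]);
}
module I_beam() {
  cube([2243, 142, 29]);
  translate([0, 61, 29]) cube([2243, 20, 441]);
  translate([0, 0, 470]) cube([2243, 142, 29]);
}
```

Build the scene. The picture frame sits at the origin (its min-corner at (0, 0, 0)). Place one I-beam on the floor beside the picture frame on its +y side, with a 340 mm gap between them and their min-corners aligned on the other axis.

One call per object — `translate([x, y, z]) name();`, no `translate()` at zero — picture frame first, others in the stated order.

picture_frame();
translate([0, 363, 0]) I_beam();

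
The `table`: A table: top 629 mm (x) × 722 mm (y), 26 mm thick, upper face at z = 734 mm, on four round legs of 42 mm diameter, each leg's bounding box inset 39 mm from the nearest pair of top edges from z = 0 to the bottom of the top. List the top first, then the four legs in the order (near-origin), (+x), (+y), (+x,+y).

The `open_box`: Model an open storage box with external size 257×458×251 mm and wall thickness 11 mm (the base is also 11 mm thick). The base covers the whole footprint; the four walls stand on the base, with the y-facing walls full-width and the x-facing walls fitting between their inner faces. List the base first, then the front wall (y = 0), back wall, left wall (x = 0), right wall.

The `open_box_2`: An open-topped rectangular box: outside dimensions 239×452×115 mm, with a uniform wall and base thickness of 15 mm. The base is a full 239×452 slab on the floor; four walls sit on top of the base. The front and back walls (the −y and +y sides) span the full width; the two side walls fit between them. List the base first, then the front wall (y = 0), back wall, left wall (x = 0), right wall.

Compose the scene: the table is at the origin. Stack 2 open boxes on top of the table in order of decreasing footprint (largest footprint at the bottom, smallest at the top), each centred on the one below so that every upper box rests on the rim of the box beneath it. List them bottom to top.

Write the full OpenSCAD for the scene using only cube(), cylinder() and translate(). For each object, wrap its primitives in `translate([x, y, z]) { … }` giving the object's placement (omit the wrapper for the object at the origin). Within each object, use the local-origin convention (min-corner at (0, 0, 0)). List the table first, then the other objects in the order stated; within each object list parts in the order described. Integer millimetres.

translate([0, 0, 708]) cube([629, 722, 26]);
translate([60, 60, 0]) cylinder(h = 708, r = 21);
translate([569, 60, 0]) cylinder(h = 708, r = 21);
translate([60, 662, 0]) cylinder(h = 708, r = 21);
translate([569, 662, 0]) cylinder(h = 708, r = 21);
translate([186, 132, 734]) {
  cube([257, 458, 11]);
  translate([0, 0, 11]) cube([257, 11, 240]);
  translate([0, 447, 11]) cube([257, 11, 240]);
  translate([0, 11, 11]) cube([11, 436, 240]);
  translate([246, 11, 11]) cube([11, 436, 240]);
}
translate([195, 135, 985]) {
  cube([239, 452, 15]);
  translate([0, 0, 15]) cube([239, 15, 100]);
  translate([0, 437, 15]) cube([239, 15, 100]);
  translate([0, 15, 15]) cube([15, 422, 100]);
  translate([224, 15, 15]) cube([15, 422, 100]);
}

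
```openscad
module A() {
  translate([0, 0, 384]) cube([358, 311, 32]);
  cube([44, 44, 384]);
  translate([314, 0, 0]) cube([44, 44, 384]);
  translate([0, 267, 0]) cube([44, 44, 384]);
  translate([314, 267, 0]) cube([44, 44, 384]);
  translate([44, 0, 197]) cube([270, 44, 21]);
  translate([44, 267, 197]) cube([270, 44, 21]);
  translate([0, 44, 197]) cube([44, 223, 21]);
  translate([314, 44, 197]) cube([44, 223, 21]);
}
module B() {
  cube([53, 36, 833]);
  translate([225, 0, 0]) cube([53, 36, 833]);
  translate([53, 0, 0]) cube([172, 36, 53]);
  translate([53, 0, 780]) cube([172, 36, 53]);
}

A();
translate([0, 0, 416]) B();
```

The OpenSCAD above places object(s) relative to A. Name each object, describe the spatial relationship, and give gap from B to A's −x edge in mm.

A is a stool. B is a picture frame. The picture frame is on top of the stool. The gap from the picture frame to the stool's −x edge is 0 mm.

The picture frame's min-x is at 0; the stool's min-x is 0; gap = 0 mm.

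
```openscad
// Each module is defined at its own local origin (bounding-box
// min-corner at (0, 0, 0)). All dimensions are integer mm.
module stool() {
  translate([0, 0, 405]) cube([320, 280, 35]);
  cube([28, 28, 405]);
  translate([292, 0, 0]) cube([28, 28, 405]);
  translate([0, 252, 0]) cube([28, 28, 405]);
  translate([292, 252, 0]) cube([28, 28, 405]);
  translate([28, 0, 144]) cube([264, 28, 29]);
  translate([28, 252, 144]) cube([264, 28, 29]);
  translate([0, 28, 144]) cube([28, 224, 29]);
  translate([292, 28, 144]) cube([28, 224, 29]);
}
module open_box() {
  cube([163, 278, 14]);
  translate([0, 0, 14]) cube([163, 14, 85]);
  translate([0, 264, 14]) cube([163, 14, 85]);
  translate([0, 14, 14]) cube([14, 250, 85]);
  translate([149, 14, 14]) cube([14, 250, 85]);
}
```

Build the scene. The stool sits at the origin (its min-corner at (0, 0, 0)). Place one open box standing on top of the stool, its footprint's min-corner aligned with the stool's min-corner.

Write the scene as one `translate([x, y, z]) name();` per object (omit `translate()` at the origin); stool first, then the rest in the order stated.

stool();
translate([0, 0, 440]) open_box();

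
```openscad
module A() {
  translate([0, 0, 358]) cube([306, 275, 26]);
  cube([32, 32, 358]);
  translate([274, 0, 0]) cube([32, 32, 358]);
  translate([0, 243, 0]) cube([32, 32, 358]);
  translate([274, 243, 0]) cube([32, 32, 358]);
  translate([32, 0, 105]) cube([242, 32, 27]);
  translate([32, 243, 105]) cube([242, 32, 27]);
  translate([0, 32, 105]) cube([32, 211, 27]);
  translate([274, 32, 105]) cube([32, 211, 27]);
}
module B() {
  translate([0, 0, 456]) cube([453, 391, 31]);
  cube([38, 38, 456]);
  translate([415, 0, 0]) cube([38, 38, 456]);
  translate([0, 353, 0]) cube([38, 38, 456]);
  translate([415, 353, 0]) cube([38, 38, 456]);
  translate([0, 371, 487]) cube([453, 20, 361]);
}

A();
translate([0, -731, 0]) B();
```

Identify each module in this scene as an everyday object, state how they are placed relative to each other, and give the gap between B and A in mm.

A is a stool. B is a chair. The chair is on the floor beside the stool on its −y side. The gap between the chair and the stool is 340 mm.

The chair's nearest face is 340 mm from the stool's −y face.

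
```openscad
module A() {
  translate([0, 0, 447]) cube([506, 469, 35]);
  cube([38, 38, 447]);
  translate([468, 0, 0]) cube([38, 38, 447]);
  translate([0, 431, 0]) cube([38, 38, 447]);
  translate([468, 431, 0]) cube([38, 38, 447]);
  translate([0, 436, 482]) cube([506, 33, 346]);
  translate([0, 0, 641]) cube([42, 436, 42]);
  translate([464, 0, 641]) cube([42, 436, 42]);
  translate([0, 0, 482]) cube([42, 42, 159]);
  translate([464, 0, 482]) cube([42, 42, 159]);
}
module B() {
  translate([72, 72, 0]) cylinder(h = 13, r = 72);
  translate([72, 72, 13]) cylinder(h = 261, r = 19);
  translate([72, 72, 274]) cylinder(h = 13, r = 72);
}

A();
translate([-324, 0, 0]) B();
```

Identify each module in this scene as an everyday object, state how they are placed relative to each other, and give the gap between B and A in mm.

A is a chair. B is a spool. The spool is on the floor beside the chair on its −x side. The gap between the spool and the chair is 180 mm.

The spool's nearest face is 180 mm from the chair's −x face.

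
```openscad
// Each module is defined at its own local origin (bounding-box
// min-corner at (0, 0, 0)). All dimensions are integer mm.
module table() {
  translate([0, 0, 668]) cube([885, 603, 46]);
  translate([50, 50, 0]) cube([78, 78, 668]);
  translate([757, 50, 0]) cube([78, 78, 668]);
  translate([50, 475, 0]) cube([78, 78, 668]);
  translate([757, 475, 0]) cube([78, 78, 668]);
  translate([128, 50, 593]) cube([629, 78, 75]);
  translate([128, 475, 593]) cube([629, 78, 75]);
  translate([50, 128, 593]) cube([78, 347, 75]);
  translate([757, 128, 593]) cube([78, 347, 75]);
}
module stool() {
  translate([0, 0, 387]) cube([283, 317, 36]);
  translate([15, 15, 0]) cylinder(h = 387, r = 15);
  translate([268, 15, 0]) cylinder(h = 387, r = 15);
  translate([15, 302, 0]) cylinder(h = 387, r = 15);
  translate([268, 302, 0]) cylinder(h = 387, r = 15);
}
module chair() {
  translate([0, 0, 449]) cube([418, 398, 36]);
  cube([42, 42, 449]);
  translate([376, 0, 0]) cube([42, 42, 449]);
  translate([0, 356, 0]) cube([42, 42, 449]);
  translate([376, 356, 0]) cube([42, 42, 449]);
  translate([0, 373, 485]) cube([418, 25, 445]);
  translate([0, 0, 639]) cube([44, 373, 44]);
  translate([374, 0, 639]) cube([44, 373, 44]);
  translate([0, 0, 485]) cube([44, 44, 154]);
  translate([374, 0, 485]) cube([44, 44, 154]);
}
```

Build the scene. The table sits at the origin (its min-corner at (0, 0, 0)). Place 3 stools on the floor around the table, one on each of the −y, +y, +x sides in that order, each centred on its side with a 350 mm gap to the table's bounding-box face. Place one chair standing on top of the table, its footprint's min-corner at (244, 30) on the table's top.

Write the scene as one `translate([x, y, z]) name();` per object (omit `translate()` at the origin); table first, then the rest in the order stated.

table();
translate([301, -667, 0]) stool();
translate([301, 953, 0]) stool();
translate([1235, 143, 0]) stool();
translate([244, 30, 714]) chair();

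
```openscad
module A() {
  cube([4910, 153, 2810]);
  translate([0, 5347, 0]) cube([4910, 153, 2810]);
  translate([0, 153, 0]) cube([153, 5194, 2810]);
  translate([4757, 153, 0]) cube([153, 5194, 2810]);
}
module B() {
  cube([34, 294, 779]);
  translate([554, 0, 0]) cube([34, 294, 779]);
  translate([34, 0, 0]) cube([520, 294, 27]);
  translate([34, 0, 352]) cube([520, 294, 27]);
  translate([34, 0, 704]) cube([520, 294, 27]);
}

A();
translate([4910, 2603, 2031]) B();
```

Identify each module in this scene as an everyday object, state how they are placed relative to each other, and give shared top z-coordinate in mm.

Both tops at z = 2810 mm.

A is a house frame. B is a bookshelf. The bookshelf is beside the house frame with their tops flush at z = 2810. The shared top z-coordinate is 2810 mm.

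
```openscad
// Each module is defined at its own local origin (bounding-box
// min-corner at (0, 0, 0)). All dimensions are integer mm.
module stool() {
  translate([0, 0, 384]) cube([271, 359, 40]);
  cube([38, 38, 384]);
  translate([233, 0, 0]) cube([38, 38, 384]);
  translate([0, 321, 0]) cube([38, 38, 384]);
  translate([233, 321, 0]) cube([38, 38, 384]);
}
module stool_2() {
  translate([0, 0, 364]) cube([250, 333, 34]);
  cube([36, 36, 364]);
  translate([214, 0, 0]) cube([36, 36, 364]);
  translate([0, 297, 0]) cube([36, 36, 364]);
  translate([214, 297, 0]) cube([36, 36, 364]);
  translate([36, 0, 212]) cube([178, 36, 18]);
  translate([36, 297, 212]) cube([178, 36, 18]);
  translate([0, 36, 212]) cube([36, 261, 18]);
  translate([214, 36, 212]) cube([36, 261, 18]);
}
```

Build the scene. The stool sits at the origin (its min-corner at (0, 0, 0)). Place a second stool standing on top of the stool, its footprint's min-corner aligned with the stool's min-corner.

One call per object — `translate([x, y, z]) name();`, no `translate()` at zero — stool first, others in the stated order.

stool();
translate([0, 0, 424]) stool_2();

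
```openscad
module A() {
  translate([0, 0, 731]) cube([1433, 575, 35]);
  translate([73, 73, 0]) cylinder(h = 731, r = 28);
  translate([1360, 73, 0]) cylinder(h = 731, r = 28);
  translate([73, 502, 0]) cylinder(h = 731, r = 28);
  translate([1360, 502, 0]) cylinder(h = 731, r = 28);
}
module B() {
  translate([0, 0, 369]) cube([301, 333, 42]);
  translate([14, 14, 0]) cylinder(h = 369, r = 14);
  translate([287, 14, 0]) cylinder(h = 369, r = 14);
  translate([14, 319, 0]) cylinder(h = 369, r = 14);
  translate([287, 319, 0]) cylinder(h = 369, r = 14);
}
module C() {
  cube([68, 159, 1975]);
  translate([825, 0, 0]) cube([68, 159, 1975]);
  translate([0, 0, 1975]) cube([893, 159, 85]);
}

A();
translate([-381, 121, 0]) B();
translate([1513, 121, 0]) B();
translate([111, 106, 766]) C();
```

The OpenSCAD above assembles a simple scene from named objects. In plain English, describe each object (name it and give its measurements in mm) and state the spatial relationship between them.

A is a table with a 1433×575 mm rectangular top, 35 mm thick, top surface at z = 766 mm, supported by four round legs of 56 mm diameter, each leg's bounding box inset 45 mm from the nearest pair of top edges, running from the floor.

B is a simple wooden stool: a rectangular seat 301 mm (x) by 333 mm (y), 42 mm thick, top face at z = 411 mm, on four round legs, each 28 mm in diameter. The legs rest on z = 0, each leg's axis is inset half a diameter from the nearest pair of seat edges (so the leg's bounding box is flush with the corner).

C is a door frame. The clear opening is 757 mm wide and 1975 mm high. Two 68 mm wide jambs, 159 mm deep, stand either side of the opening from the floor to the top of the opening. A 85 mm thick head sits across the top of both jambs, spanning the full outside width of the frame.

Two stools sit around the table at the −x, +x sides. The door frame is on top of the table.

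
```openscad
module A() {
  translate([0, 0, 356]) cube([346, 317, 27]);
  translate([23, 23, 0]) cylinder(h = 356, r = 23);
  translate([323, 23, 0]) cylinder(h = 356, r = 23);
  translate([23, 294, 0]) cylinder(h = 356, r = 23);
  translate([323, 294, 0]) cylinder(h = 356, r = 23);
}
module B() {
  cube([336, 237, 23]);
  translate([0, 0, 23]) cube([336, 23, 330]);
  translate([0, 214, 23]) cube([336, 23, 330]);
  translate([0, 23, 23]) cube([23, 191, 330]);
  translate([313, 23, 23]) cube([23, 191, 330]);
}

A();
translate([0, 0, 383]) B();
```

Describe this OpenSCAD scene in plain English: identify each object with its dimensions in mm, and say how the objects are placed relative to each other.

A is a four-legged stool. The seat is 346×317 mm, 27 mm thick, top at z = 383 mm. It stands on four round legs, each 46 mm in diameter, from z = 0 to the seat underside, each leg's axis is inset half a diameter from the nearest pair of seat edges (so the leg's bounding box is flush with the corner).

B is an open-topped rectangular box: outside dimensions 336×237×353 mm, with a uniform wall and base thickness of 23 mm. The base is a full 336×237 slab on the floor; four walls sit on top of the base. The front and back walls (the −y and +y sides) span the full width; the two side walls fit between them.

The open box is on top of the stool.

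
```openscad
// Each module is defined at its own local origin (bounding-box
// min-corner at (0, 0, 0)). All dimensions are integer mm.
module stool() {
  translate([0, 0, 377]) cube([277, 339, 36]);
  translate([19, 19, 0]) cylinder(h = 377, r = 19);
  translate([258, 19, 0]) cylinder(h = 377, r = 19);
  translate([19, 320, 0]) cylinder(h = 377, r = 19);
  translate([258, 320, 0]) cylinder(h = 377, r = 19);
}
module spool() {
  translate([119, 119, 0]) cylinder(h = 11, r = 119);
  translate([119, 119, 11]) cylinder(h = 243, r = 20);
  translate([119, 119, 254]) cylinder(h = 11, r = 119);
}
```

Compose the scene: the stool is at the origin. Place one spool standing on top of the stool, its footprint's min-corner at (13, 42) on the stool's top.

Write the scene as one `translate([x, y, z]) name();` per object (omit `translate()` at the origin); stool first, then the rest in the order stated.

stool();
translate([13, 42, 413]) spool();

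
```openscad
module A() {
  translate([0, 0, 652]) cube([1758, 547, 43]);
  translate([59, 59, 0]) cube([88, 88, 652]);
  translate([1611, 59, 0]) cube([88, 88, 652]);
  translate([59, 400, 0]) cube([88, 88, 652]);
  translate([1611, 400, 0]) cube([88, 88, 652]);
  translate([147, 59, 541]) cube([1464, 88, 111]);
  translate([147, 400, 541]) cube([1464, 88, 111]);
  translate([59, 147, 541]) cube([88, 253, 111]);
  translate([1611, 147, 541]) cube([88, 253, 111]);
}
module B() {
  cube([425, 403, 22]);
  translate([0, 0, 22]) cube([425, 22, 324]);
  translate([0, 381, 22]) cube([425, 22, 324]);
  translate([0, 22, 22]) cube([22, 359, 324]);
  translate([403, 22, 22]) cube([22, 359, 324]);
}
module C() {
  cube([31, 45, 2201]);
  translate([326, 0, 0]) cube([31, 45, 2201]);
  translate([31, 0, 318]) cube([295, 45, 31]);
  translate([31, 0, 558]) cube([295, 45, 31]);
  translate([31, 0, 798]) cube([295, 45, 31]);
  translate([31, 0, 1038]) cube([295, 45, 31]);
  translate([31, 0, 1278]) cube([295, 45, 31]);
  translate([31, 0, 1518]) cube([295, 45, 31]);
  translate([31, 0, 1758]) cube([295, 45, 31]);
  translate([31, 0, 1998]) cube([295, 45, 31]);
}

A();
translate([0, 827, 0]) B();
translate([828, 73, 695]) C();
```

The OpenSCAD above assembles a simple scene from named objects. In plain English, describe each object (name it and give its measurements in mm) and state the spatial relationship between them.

A is a table with a 1758×547 mm rectangular top, 43 mm thick, top surface at z = 695 mm, supported by four 88×88 mm square legs, each inset 59 mm from the nearest pair of top edges, running from the floor. Four apron rails, 88 mm thick and 111 mm tall, run between adjacent legs with their top edges flush with the underside of the top and their outer faces flush with the legs' outer faces.

B is an open-topped rectangular box: outside dimensions 425×403×346 mm, with a uniform wall and base thickness of 22 mm. The base is a full 425×403 slab on the floor; four walls sit on top of the base. The front and back walls (the −y and +y sides) span the full width; the two side walls fit between them.

C is a wooden ladder with two side rails of 31×45 mm section and 2201 mm height, set 357 mm apart overall. Between them run 8 rectangular rungs (45 mm deep, 31 mm thick), front faces flush with the rails' −y face. The bottom of the first rung is 318 mm above the floor and each subsequent rung is 240 mm higher than the one below.

The open box is on the floor beside the table on its +y side. The ladder is on top of the table.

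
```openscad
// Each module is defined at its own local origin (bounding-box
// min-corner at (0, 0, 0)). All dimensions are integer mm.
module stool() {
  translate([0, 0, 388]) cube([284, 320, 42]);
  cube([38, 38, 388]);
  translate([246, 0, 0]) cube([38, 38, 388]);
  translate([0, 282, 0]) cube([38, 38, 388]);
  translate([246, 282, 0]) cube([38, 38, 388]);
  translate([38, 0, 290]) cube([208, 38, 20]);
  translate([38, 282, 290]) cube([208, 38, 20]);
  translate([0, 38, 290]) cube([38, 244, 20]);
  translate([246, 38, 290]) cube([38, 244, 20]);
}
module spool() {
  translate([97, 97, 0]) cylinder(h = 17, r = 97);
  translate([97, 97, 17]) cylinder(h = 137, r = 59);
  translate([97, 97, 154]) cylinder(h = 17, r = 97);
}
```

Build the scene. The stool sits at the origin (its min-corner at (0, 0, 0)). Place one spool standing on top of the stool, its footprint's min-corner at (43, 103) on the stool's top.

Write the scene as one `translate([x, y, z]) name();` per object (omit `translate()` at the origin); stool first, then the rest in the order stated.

stool();
translate([43, 103, 430]) spool();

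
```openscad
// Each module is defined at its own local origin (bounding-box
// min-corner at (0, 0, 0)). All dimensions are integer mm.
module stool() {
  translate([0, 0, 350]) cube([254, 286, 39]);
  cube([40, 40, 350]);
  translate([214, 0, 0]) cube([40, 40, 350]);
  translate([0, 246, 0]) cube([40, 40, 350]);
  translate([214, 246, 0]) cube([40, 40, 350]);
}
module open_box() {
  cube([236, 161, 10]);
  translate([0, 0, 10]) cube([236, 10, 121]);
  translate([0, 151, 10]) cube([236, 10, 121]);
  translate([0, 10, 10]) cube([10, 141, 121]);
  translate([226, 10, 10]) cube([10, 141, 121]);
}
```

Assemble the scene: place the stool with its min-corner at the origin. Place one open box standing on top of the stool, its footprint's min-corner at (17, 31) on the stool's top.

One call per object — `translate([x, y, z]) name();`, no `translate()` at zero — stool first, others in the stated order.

stool();
translate([17, 31, 389]) open_box();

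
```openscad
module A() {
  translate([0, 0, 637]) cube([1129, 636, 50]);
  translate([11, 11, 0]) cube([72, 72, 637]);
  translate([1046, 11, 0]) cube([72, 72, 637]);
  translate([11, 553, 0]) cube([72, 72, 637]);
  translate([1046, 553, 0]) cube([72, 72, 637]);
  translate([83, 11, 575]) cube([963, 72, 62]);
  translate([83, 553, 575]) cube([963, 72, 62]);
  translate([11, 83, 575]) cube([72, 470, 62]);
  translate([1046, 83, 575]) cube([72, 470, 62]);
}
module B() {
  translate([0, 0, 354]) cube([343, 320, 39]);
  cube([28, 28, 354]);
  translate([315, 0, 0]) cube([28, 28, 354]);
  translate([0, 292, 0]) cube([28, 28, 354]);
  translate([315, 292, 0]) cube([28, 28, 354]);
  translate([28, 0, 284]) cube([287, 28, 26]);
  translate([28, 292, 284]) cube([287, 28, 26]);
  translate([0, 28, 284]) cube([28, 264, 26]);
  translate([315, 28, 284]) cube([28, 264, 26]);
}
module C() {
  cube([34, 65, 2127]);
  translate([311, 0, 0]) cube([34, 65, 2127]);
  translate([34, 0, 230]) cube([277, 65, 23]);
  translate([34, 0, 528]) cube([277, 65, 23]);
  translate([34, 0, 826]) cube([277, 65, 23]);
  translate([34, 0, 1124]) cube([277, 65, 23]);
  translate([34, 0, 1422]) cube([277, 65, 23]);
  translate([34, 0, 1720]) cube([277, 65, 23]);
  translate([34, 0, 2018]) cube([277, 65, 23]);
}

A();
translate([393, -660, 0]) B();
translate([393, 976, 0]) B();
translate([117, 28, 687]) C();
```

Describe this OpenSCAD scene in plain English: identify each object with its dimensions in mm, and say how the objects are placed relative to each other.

A is a table with a 1129×636 mm rectangular top, 50 mm thick, top surface at z = 687 mm, supported by four 72×72 mm square legs, each inset 11 mm from the nearest pair of top edges, running from the floor. Four apron rails, 72 mm thick and 62 mm tall, run between adjacent legs with their top edges flush with the underside of the top and their outer faces flush with the legs' outer faces.

B is a four-legged stool. The seat is a 343×320×39 mm slab whose top surface is at z = 393 mm; four square legs, each 28×28 mm in cross-section, run from the floor (z = 0) to the underside of the seat, each flush with a corner of the seat. Four stretchers, 28 mm wide and 26 mm tall, connect adjacent legs with their undersides at z = 284 mm, each running between the inner faces of the legs it joins and aligned with the legs' outer faces on the other axis.

C is a wooden ladder with two side rails of 34×65 mm section and 2127 mm height, set 345 mm apart overall. Between them run 7 rectangular rungs (65 mm deep, 23 mm thick), front faces flush with the rails' −y face. The bottom of the first rung is 230 mm above the floor and each subsequent rung is 298 mm higher than the one below.

Two stools sit around the table at the −y, +y sides. The ladder is on top of the table.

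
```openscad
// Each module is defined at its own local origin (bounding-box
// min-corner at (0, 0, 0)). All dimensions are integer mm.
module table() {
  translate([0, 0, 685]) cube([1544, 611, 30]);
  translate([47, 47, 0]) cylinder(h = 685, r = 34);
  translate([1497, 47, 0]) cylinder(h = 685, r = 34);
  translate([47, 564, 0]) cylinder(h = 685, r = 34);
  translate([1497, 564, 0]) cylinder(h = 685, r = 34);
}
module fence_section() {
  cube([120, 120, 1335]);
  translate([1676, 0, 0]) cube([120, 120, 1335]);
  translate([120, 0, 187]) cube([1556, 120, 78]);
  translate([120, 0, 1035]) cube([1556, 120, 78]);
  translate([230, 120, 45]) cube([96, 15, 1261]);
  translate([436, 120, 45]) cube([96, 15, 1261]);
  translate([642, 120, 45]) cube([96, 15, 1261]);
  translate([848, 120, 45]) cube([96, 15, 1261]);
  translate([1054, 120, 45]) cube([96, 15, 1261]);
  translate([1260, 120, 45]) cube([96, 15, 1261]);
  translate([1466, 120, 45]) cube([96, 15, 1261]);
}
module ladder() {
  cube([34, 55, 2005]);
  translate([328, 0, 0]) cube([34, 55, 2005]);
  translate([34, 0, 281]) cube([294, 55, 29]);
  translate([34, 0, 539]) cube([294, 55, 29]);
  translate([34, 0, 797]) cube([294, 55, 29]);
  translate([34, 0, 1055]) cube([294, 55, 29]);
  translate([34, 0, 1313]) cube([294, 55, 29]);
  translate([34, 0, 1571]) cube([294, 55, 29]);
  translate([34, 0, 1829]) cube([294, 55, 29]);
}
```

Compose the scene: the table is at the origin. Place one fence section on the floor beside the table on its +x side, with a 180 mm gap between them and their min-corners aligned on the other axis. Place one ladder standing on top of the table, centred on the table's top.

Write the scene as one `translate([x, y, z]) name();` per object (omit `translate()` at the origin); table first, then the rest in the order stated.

table();
translate([1724, 0, 0]) fence_section();
translate([591, 278, 715]) ladder();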